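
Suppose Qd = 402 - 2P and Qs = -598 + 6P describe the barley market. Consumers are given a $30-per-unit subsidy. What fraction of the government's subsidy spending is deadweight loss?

Pre-subsidy: 402 - 2P = -598 + 6P gives P* = 125, Q* = 152.
With the rebate, buyers effectively pay Pb = Ps − 30, where Ps is the price sellers receive.
Demand in terms of Ps becomes Qd = 402 − 2(Ps − 30) = 462 - 2Ps. Setting this equal to supply: 462 - 2Ps = -598 + 6Ps, so Ps = 132.5.
Buyers pay Pb = 132.5 − 30 = 102.5; Q' = -598 + 6·132.5 = 197.
ΔCS = ½(152 + 197)(125 − 102.5) = 3926.25; ΔPS = ½(152 + 197)(132.5 − 125) = 1308.75.
Government spending = 30 × 197 = 5910.
DWL = ½ × 30 × (197 − 152) = 675; fraction = 675 / 5910 = 45/394.

DWL / government spending = 45/394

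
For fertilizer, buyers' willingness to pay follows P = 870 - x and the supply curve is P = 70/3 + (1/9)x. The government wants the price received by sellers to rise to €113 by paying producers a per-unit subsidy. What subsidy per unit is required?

Required subsidy s = €50 per unit

At a seller price of 113, quantity supplied is -210 + 9·113 = 807.
Buyers absorb 807 only when they pay Pb = 870 − 1·807 = 63.
s = Ps − Pb = 113 − 63 = 50.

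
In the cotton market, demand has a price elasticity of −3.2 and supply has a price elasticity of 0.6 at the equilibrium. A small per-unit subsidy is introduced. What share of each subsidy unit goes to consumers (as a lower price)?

For a small subsidy around the equilibrium, the benefit split depends on the relative slopes, which at a point are proportional to the elasticities.
Buyer share = εs/(εs + |εd|) = 0.6/(0.6 + 3.2) = 3/19; seller share = |εd|/(εs + |εd|) = 16/19.

Consumer share = 3/19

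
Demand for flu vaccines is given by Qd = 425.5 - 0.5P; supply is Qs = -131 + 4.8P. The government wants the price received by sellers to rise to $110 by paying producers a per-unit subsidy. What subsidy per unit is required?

At a seller price of 110, quantity supplied is -131 + 4.8·110 = 397.
Buyers absorb 397 only when they pay Pb with 425.5 − 0.5·Pb = 397, i.e. Pb = 57.
s = Ps − Pb = 110 − 57 = 53.

Required subsidy s = $53 per unit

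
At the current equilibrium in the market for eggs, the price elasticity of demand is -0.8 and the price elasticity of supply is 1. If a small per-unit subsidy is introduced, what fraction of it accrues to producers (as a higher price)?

Producer share = 4/9

For a small subsidy around the equilibrium, the benefit split depends on the relative slopes, which at a point are proportional to the elasticities.
Buyer share = εs/(εs + |εd|) = 1/(1 + 0.8) = 5/9; seller share = |εd|/(εs + |εd|) = 4/9.
So producers capture 4/9 of the subsidy.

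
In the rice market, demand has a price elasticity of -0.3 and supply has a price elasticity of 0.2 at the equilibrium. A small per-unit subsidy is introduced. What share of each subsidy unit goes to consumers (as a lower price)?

Consumer share = 0.4

For a small subsidy around the equilibrium, the benefit split depends on the relative slopes, which at a point are proportional to the elasticities.
Buyer share = εs/(εs + |εd|) = 0.2/(0.2 + 0.3) = 0.4; seller share = |εd|/(εs + |εd|) = 0.6.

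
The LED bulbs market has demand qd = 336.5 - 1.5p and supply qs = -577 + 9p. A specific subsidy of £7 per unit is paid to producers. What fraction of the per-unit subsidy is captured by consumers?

Pre-subsidy: 336.5 - 1.5p = -577 + 9p gives p* = 87, q* = 206.
With the subsidy, sellers receive ps = pb + 7 for each unit, where pb is the price buyers pay.
Supply in terms of pb becomes qs = -577 + 9(pb + 7) = -514 + 9pb. Setting this equal to demand: 336.5 - 1.5pb = -514 + 9pb, so pb = 81.
Sellers receive ps = 81 + 7 = 88; q' = 336.5 − 1.5·81 = 215.
Buyers' price falls by p* − pb = 87 − 81 = 6; sellers' price rises by ps − p* = 88 − 87 = 1.
So consumers capture 6/7 = 6/7 of each unit of subsidy.

Consumer share = 6/7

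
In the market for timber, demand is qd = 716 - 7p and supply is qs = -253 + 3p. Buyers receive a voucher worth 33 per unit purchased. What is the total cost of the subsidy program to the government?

Government cost = 3531

Pre-subsidy: 716 - 7p = -253 + 3p gives p* = 96.9, q* = 37.7.
With the rebate, buyers effectively pay pb = ps − 33, where ps is the price sellers receive.
Demand in terms of ps becomes qd = 716 − 7(ps − 33) = 947 - 7ps. Setting this equal to supply: 947 - 7ps = -253 + 3ps, so ps = 120.
Buyers pay pb = 120 − 33 = 87; q' = -253 + 3·120 = 107.
Government outlay = subsidy × quantity = 33 × 107 = 3531.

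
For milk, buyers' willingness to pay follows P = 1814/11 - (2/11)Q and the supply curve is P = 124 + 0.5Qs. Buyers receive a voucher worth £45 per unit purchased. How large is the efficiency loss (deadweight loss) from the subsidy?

Deadweight loss = £1485

Pre-subsidy: 1814/11 - (2/11)Q = 124 + 0.5Q gives Q* = 60 and P* = 154.
With the rebate, buyers effectively pay Pb = Ps − 45, where Ps is the price sellers receive.
On the curves, Pb = 1814/11 - (2/11)Q and Ps = 124 + 0.5Q; the wedge Ps − Pb = 45 gives 124 + 0.5Q − (1814/11 - (2/11)Q) = 45, so Q' = 126.
Then Pb = 1814/11 − (2/11)·126 = 142 and Ps = 124 + 0.5·126 = 187.
The subsidy expands output by 126 − 60 = 66 past the efficient level; on those units the gap between marginal cost and willingness to pay runs from 0 up to 45.
DWL = ½ × 45 × 66 = 1485.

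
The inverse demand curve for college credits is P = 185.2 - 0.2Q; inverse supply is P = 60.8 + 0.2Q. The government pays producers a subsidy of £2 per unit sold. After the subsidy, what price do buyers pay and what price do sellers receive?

Buyers pay £122; sellers receive £124

Pre-subsidy: 185.2 - 0.2Q = 60.8 + 0.2Q gives Q* = 311 and P* = 123.
With the subsidy, sellers receive Ps = Pb + 2 for each unit, where Pb is the price buyers pay.
On the curves, Pb = 185.2 - 0.2Q and Ps = 60.8 + 0.2Q; the wedge Ps − Pb = 2 gives 60.8 + 0.2Q − (185.2 - 0.2Q) = 2, so Q' = 316.
Then Pb = 185.2 − 0.2·316 = 122 and Ps = 60.8 + 0.2·316 = 124.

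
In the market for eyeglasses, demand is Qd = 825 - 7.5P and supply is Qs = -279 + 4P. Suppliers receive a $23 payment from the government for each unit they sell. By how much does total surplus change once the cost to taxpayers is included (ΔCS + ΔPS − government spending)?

Net change in total surplus = -$690

Pre-subsidy: 825 - 7.5P = -279 + 4P gives P* = 96, Q* = 105.
With the subsidy, sellers receive Ps = Pb + 23 for each unit, where Pb is the price buyers pay.
Supply in terms of Pb becomes Qs = -279 + 4(Pb + 23) = -187 + 4Pb. Setting this equal to demand: 825 - 7.5Pb = -187 + 4Pb, so Pb = 88.
Sellers receive Ps = 88 + 23 = 111; Q' = 825 − 7.5·88 = 165.
ΔCS = ½(105 + 165)(96 − 88) = 1080; ΔPS = ½(105 + 165)(111 − 96) = 2025.
Government spending = 23 × 165 = 3795.
Net change = 1080 + 2025 − 3795 = -690. The loss equals the DWL triangle ½·23·60.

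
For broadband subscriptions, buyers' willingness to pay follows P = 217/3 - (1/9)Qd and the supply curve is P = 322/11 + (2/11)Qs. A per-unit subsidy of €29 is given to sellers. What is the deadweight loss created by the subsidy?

Deadweight loss = €1435.5

Pre-subsidy: 217/3 - (1/9)Q = 322/11 + (2/11)Q gives Q* = 147 and P* = 56.
With the subsidy, sellers receive Ps = Pb + 29 for each unit, where Pb is the price buyers pay.
On the curves, Pb = 217/3 - (1/9)Q and Ps = 322/11 + (2/11)Q; the wedge Ps − Pb = 29 gives 322/11 + (2/11)Q − (217/3 - (1/9)Q) = 29, so Q' = 246.
Then Pb = 217/3 − (1/9)·246 = 45 and Ps = 322/11 + (2/11)·246 = 74.
The subsidy expands output by 246 − 147 = 99 past the efficient level; on those units the gap between marginal cost and willingness to pay runs from 0 up to 29.
DWL = ½ × 29 × 99 = 1435.5.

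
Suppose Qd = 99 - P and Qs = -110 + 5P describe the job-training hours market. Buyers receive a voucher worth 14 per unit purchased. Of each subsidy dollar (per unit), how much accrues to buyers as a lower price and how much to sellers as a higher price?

Buyers gain 35/3 per unit; sellers gain 7/3 per unit

Pre-subsidy: 99 - P = -110 + 5P gives P* = 209/6, Q* = 385/6.
With the rebate, buyers effectively pay Pb = Ps − 14, where Ps is the price sellers receive.
Demand in terms of Ps becomes Qd = 99 − 1(Ps − 14) = 113 - Ps. Setting this equal to supply: 113 - Ps = -110 + 5Ps, so Ps = 223/6.
Buyers pay Pb = 223/6 − 14 = 139/6; Q' = -110 + 5·(223/6) = 455/6.
Buyers' price falls by P* − Pb = 209/6 − 139/6 = 35/3; sellers' price rises by Ps − P* = 223/6 − 209/6 = 7/3.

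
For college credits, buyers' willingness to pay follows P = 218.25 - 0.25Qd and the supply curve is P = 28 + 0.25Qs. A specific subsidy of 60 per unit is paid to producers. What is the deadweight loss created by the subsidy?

Deadweight loss = 3600

Pre-subsidy: 218.25 - 0.25Q = 28 + 0.25Q gives Q* = 380.5 and P* = 123.125.
With the subsidy, sellers receive Ps = Pb + 60 for each unit, where Pb is the price buyers pay.
On the curves, Pb = 218.25 - 0.25Q and Ps = 28 + 0.25Q; the wedge Ps − Pb = 60 gives 28 + 0.25Q − (218.25 - 0.25Q) = 60, so Q' = 500.5.
Then Pb = 218.25 − 0.25·500.5 = 93.125 and Ps = 28 + 0.25·500.5 = 153.125.
The subsidy expands output by 500.5 − 380.5 = 120 past the efficient level; on those units the gap between marginal cost and willingness to pay runs from 0 up to 60.
DWL = ½ × 60 × 120 = 3600.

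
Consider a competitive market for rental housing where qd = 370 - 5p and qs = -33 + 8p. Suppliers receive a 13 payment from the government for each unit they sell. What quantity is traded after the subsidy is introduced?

q' = 255

Pre-subsidy: 370 - 5p = -33 + 8p gives p* = 31, q* = 215.
With the subsidy, sellers receive ps = pb + 13 for each unit, where pb is the price buyers pay.
Supply in terms of pb becomes qs = -33 + 8(pb + 13) = 71 + 8pb. Setting this equal to demand: 370 - 5pb = 71 + 8pb, so pb = 23.
Sellers receive ps = 23 + 13 = 36; q' = 370 − 5·23 = 255.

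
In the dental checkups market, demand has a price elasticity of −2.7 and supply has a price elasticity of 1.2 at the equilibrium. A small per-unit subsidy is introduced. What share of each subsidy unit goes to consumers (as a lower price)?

For a small subsidy around the equilibrium, the benefit split depends on the relative slopes, which at a point are proportional to the elasticities.
Buyer share = εs/(εs + |εd|) = 1.2/(1.2 + 2.7) = 4/13; seller share = |εd|/(εs + |εd|) = 9/13.

Consumer share = 4/13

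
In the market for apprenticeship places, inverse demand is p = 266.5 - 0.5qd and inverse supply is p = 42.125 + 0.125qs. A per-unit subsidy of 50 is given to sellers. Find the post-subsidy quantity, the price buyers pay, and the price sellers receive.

Pre-subsidy: 266.5 - 0.5q = 42.125 + 0.125q gives q* = 359 and p* = 87.
With the subsidy, sellers receive ps = pb + 50 for each unit, where pb is the price buyers pay.
On the curves, pb = 266.5 - 0.5q and ps = 42.125 + 0.125q; the wedge ps − pb = 50 gives 42.125 + 0.125q − (266.5 - 0.5q) = 50, so q' = 439.
Then pb = 266.5 − 0.5·439 = 47 and ps = 42.125 + 0.125·439 = 97.

q' = 439; buyers pay 47; sellers receive 97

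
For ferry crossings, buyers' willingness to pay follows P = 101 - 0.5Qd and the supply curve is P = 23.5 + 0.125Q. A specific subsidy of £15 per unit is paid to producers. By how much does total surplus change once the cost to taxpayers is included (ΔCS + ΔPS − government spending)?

Pre-subsidy: 101 - 0.5Q = 23.5 + 0.125Q gives Q* = 124 and P* = 39.
With the subsidy, sellers receive Ps = Pb + 15 for each unit, where Pb is the price buyers pay.
On the curves, Pb = 101 - 0.5Q and Ps = 23.5 + 0.125Q; the wedge Ps − Pb = 15 gives 23.5 + 0.125Q − (101 - 0.5Q) = 15, so Q' = 148.
Then Pb = 101 − 0.5·148 = 27 and Ps = 23.5 + 0.125·148 = 42.
ΔCS = ½(124 + 148)(39 − 27) = 1632; ΔPS = ½(124 + 148)(42 − 39) = 408.
Government spending = 15 × 148 = 2220.
Net change = 1632 + 408 − 2220 = -180. The loss equals the DWL triangle ½·15·24.

Net change in total surplus = -£180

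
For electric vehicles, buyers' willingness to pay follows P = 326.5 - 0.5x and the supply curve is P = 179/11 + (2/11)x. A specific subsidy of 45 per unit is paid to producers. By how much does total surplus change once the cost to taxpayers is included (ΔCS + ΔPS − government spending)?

Pre-subsidy: 326.5 - 0.5x = 179/11 + (2/11)x gives x* = 455 and P* = 99.
With the subsidy, sellers receive Ps = Pb + 45 for each unit, where Pb is the price buyers pay.
On the curves, Pb = 326.5 - 0.5x and Ps = 179/11 + (2/11)x; the wedge Ps − Pb = 45 gives 179/11 + (2/11)x − (326.5 - 0.5x) = 45, so x' = 521.
Then Pb = 326.5 − 0.5·521 = 66 and Ps = 179/11 + (2/11)·521 = 111.
ΔCS = ½(455 + 521)(99 − 66) = 16104; ΔPS = ½(455 + 521)(111 − 99) = 5856.
Government spending = 45 × 521 = 23445.
Net change = 16104 + 5856 − 23445 = -1485. The loss equals the DWL triangle ½·45·66.

Net change in total surplus = -1485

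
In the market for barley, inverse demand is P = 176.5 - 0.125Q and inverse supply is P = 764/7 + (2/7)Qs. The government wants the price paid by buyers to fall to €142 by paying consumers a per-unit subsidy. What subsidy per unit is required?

Required subsidy s = €46 per unit

At a buyer price of 142, quantity demanded is 1412 − 8·142 = 276.
Sellers supply 276 only when they receive Ps = 764/7 + (2/7)·276 = 188.
s = Ps − Pb = 188 − 142 = 46.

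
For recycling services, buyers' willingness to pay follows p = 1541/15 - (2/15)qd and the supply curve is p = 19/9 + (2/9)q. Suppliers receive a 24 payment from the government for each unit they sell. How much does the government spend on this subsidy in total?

Pre-subsidy: 1541/15 - (2/15)q = 19/9 + (2/9)q gives q* = 283 and p* = 65.
With the subsidy, sellers receive ps = pb + 24 for each unit, where pb is the price buyers pay.
On the curves, pb = 1541/15 - (2/15)q and ps = 19/9 + (2/9)q; the wedge ps − pb = 24 gives 19/9 + (2/9)q − (1541/15 - (2/15)q) = 24, so q' = 350.5.
Then pb = 1541/15 − (2/15)·350.5 = 56 and ps = 19/9 + (2/9)·350.5 = 80.
Government outlay = subsidy × quantity = 24 × 350.5 = 8412.

Government cost = 8412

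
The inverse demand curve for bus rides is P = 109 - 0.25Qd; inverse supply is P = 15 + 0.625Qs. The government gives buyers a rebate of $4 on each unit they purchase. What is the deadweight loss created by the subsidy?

Deadweight loss = 64/7

Pre-subsidy: 109 - 0.25Q = 15 + 0.625Q gives Q* = 752/7 and P* = 575/7.
With the rebate, buyers effectively pay Pb = Ps − 4, where Ps is the price sellers receive.
On the curves, Pb = 109 - 0.25Q and Ps = 15 + 0.625Q; the wedge Ps − Pb = 4 gives 15 + 0.625Q − (109 - 0.25Q) = 4, so Q' = 112.
Then Pb = 109 − 0.25·112 = 81 and Ps = 15 + 0.625·112 = 85.
The subsidy expands output by 112 − 752/7 = 32/7 past the efficient level; on those units the gap between marginal cost and willingness to pay runs from 0 up to 4.
DWL = ½ × 4 × 32/7 = 64/7.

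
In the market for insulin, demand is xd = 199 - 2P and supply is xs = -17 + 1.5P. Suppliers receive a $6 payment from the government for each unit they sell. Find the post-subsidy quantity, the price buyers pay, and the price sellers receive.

x' = 565/7; buyers pay 414/7; sellers receive 456/7

Pre-subsidy: 199 - 2P = -17 + 1.5P gives P* = 432/7, x* = 529/7.
With the subsidy, sellers receive Ps = Pb + 6 for each unit, where Pb is the price buyers pay.
Supply in terms of Pb becomes xs = -17 + 1.5(Pb + 6) = -8 + 1.5Pb. Setting this equal to demand: 199 - 2Pb = -8 + 1.5Pb, so Pb = 414/7.
Sellers receive Ps = 414/7 + 6 = 456/7; x' = 199 − 2·(414/7) = 565/7.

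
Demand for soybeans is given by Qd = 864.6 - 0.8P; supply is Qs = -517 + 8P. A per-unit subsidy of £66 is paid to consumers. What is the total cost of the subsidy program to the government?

Pre-subsidy: 864.6 - 0.8P = -517 + 8P gives P* = 157, Q* = 739.
With the rebate, buyers effectively pay Pb = Ps − 66, where Ps is the price sellers receive.
Demand in terms of Ps becomes Qd = 864.6 − 0.8(Ps − 66) = 917.4 - 0.8Ps. Setting this equal to supply: 917.4 - 0.8Ps = -517 + 8Ps, so Ps = 163.
Buyers pay Pb = 163 − 66 = 97; Q' = -517 + 8·163 = 787.
Government outlay = subsidy × quantity = 66 × 787 = 51942.

Government cost = £51942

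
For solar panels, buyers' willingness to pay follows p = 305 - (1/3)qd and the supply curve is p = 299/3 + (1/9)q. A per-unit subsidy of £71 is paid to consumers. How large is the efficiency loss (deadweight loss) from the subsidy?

Pre-subsidy: 305 - (1/3)q = 299/3 + (1/9)q gives q* = 462 and p* = 151.
With the rebate, buyers effectively pay pb = ps − 71, where ps is the price sellers receive.
On the curves, pb = 305 - (1/3)q and ps = 299/3 + (1/9)q; the wedge ps − pb = 71 gives 299/3 + (1/9)q − (305 - (1/3)q) = 71, so q' = 621.75.
Then pb = 305 − (1/3)·621.75 = 97.75 and ps = 299/3 + (1/9)·621.75 = 168.75.
The subsidy expands output by 621.75 − 462 = 159.75 past the efficient level; on those units the gap between marginal cost and willingness to pay runs from 0 up to 71.
DWL = ½ × 71 × 159.75 = 5671.125.

Deadweight loss = £5671.125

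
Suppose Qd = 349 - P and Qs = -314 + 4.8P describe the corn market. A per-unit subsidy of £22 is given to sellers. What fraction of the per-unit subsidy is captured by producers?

Pre-subsidy: 349 - P = -314 + 4.8P gives P* = 3315/29, Q* = 6806/29.
With the subsidy, sellers receive Ps = Pb + 22 for each unit, where Pb is the price buyers pay.
Supply in terms of Pb becomes Qs = -314 + 4.8(Pb + 22) = -208.4 + 4.8Pb. Setting this equal to demand: 349 - Pb = -208.4 + 4.8Pb, so Pb = 2787/29.
Sellers receive Ps = 2787/29 + 22 = 3425/29; Q' = 349 − 1·(2787/29) = 7334/29.
Buyers' price falls by P* − Pb = 3315/29 − 2787/29 = 528/29; sellers' price rises by Ps − P* = 3425/29 − 3315/29 = 110/29.
So producers capture (110/29)/22 = 5/29 of each unit of subsidy.

Producer share = 5/29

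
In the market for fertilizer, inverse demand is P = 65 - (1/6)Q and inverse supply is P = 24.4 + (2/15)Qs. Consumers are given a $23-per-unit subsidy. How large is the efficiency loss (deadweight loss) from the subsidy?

Deadweight loss = 2645/3

Pre-subsidy: 65 - (1/6)Q = 24.4 + (2/15)Q gives Q* = 406/3 and P* = 382/9.
With the rebate, buyers effectively pay Pb = Ps − 23, where Ps is the price sellers receive.
On the curves, Pb = 65 - (1/6)Q and Ps = 24.4 + (2/15)Q; the wedge Ps − Pb = 23 gives 24.4 + (2/15)Q − (65 - (1/6)Q) = 23, so Q' = 212.
Then Pb = 65 − (1/6)·212 = 89/3 and Ps = 24.4 + (2/15)·212 = 158/3.
The subsidy expands output by 212 − 406/3 = 230/3 past the efficient level; on those units the gap between marginal cost and willingness to pay runs from 0 up to 23.
DWL = ½ × 23 × 230/3 = 2645/3.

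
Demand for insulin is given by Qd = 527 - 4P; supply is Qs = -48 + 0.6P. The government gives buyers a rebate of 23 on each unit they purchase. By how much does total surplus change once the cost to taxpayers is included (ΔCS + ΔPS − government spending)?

Net change in total surplus = -138

Pre-subsidy: 527 - 4P = -48 + 0.6P gives P* = 125, Q* = 27.
With the rebate, buyers effectively pay Pb = Ps − 23, where Ps is the price sellers receive.
Demand in terms of Ps becomes Qd = 527 − 4(Ps − 23) = 619 - 4Ps. Setting this equal to supply: 619 - 4Ps = -48 + 0.6Ps, so Ps = 145.
Buyers pay Pb = 145 − 23 = 122; Q' = -48 + 0.6·145 = 39.
ΔCS = ½(27 + 39)(125 − 122) = 99; ΔPS = ½(27 + 39)(145 − 125) = 660.
Government spending = 23 × 39 = 897.
Net change = 99 + 660 − 897 = -138. The loss equals the DWL triangle ½·23·12.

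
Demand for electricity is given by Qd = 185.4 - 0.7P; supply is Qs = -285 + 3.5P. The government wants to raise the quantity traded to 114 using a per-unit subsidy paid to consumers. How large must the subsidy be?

Required subsidy s = 12 per unit

At Q = 114, invert demand for the buyer price: Pb = (185.4 − 114)/0.7 = 102; invert supply for the seller price: Ps = (114 − (-285))/3.5 = 114.
The subsidy must fill the gap: s = Ps − Pb = 114 − 102 = 12.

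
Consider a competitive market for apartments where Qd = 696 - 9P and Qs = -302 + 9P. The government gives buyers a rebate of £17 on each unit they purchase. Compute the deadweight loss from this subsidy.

Deadweight loss = £650.25

Pre-subsidy: 696 - 9P = -302 + 9P gives P* = 499/9, Q* = 197.
With the rebate, buyers effectively pay Pb = Ps − 17, where Ps is the price sellers receive.
Demand in terms of Ps becomes Qd = 696 − 9(Ps − 17) = 849 - 9Ps. Setting this equal to supply: 849 - 9Ps = -302 + 9Ps, so Ps = 1151/18.
Buyers pay Pb = 1151/18 − 17 = 845/18; Q' = -302 + 9·(1151/18) = 273.5.
The subsidy expands output by 273.5 − 197 = 76.5 past the efficient level; on those units the gap between marginal cost and willingness to pay runs from 0 up to 17.
DWL = ½ × 17 × 76.5 = 650.25.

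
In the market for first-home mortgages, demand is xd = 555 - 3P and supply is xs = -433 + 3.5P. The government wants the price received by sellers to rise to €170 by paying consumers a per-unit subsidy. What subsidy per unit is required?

Required subsidy s = €39 per unit

At a seller price of 170, quantity supplied is -433 + 3.5·170 = 162.
Buyers absorb 162 only when they pay Pb with 555 − 3·Pb = 162, i.e. Pb = 131.
s = Ps − Pb = 170 − 131 = 39.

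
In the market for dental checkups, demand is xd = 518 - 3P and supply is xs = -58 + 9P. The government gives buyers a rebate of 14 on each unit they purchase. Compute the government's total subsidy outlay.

Government cost = 5677

Pre-subsidy: 518 - 3P = -58 + 9P gives P* = 48, x* = 374.
With the rebate, buyers effectively pay Pb = Ps − 14, where Ps is the price sellers receive.
Demand in terms of Ps becomes xd = 518 − 3(Ps − 14) = 560 - 3Ps. Setting this equal to supply: 560 - 3Ps = -58 + 9Ps, so Ps = 51.5.
Buyers pay Pb = 51.5 − 14 = 37.5; x' = -58 + 9·51.5 = 405.5.
Government outlay = subsidy × quantity = 14 × 405.5 = 5677.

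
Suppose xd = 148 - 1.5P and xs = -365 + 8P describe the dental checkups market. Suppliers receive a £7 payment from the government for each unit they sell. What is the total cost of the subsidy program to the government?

Government cost = 10087/19

Pre-subsidy: 148 - 1.5P = -365 + 8P gives P* = 54, x* = 67.
With the subsidy, sellers receive Ps = Pb + 7 for each unit, where Pb is the price buyers pay.
Supply in terms of Pb becomes xs = -365 + 8(Pb + 7) = -309 + 8Pb. Setting this equal to demand: 148 - 1.5Pb = -309 + 8Pb, so Pb = 914/19.
Sellers receive Ps = 914/19 + 7 = 1047/19; x' = 148 − 1.5·(914/19) = 1441/19.
Government outlay = subsidy × quantity = 7 × 1441/19 = 10087/19.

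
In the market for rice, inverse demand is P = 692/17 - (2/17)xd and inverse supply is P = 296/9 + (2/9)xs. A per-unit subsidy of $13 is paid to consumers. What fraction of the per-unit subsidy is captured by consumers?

Consumer share = 9/26

Pre-subsidy: 692/17 - (2/17)x = 296/9 + (2/9)x gives x* = 23 and P* = 38.
With the rebate, buyers effectively pay Pb = Ps − 13, where Ps is the price sellers receive.
On the curves, Pb = 692/17 - (2/17)x and Ps = 296/9 + (2/9)x; the wedge Ps − Pb = 13 gives 296/9 + (2/9)x − (692/17 - (2/17)x) = 13, so x' = 61.25.
Then Pb = 692/17 − (2/17)·61.25 = 33.5 and Ps = 296/9 + (2/9)·61.25 = 46.5.
Buyers' price falls by P* − Pb = 38 − 33.5 = 4.5; sellers' price rises by Ps − P* = 46.5 − 38 = 8.5.
So consumers capture 4.5/13 = 9/26 of each unit of subsidy.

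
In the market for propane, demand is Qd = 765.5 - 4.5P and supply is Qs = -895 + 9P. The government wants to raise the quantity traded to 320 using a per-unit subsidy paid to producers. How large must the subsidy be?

At Q = 320, invert demand for the buyer price: Pb = (765.5 − 320)/4.5 = 99; invert supply for the seller price: Ps = (320 − (-895))/9 = 135.
The subsidy must fill the gap: s = Ps − Pb = 135 − 99 = 36.

Required subsidy s = 36 per unit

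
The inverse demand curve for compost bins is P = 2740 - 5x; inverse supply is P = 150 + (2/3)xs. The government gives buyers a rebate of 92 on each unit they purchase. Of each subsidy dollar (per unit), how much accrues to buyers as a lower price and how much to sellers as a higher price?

Buyers gain 1380/17 per unit; sellers gain 184/17 per unit

Pre-subsidy: 2740 - 5x = 150 + (2/3)x gives x* = 7770/17 and P* = 7730/17.
With the rebate, buyers effectively pay Pb = Ps − 92, where Ps is the price sellers receive.
On the curves, Pb = 2740 - 5x and Ps = 150 + (2/3)x; the wedge Ps − Pb = 92 gives 150 + (2/3)x − (2740 - 5x) = 92, so x' = 8046/17.
Then Pb = 2740 − 5·(8046/17) = 6350/17 and Ps = 150 + (2/3)·(8046/17) = 7914/17.
Buyers' price falls by P* − Pb = 7730/17 − 6350/17 = 1380/17; sellers' price rises by Ps − P* = 7914/17 − 7730/17 = 184/17.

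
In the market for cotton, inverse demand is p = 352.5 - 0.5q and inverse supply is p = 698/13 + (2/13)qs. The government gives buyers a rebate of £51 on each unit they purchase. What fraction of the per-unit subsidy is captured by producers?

Pre-subsidy: 352.5 - 0.5q = 698/13 + (2/13)q gives q* = 457 and p* = 124.
With the rebate, buyers effectively pay pb = ps − 51, where ps is the price sellers receive.
On the curves, pb = 352.5 - 0.5q and ps = 698/13 + (2/13)q; the wedge ps − pb = 51 gives 698/13 + (2/13)q − (352.5 - 0.5q) = 51, so q' = 535.
Then pb = 352.5 − 0.5·535 = 85 and ps = 698/13 + (2/13)·535 = 136.
Buyers' price falls by p* − pb = 124 − 85 = 39; sellers' price rises by ps − p* = 136 − 124 = 12.
So producers capture 12/51 = 4/17 of each unit of subsidy.

Producer share = 4/17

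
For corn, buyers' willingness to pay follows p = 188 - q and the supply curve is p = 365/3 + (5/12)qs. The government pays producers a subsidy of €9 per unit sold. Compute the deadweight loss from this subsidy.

Deadweight loss = 486/17

Pre-subsidy: 188 - q = 365/3 + (5/12)q gives q* = 796/17 and p* = 2400/17.
With the subsidy, sellers receive ps = pb + 9 for each unit, where pb is the price buyers pay.
On the curves, pb = 188 - q and ps = 365/3 + (5/12)q; the wedge ps − pb = 9 gives 365/3 + (5/12)q − (188 - q) = 9, so q' = 904/17.
Then pb = 188 − 1·(904/17) = 2292/17 and ps = 365/3 + (5/12)·(904/17) = 2445/17.
The subsidy expands output by 904/17 − 796/17 = 108/17 past the efficient level; on those units the gap between marginal cost and willingness to pay runs from 0 up to 9.
DWL = ½ × 9 × 108/17 = 486/17.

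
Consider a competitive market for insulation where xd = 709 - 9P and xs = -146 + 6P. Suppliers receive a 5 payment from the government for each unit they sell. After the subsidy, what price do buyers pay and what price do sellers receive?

Pre-subsidy: 709 - 9P = -146 + 6P gives P* = 57, x* = 196.
With the subsidy, sellers receive Ps = Pb + 5 for each unit, where Pb is the price buyers pay.
Supply in terms of Pb becomes xs = -146 + 6(Pb + 5) = -116 + 6Pb. Setting this equal to demand: 709 - 9Pb = -116 + 6Pb, so Pb = 55.
Sellers receive Ps = 55 + 5 = 60; x' = 709 − 9·55 = 214.

Buyers pay 55; sellers receive 60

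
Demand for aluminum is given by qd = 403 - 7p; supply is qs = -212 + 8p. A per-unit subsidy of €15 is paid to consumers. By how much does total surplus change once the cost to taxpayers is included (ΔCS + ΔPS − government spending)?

Net change in total surplus = -€420

Pre-subsidy: 403 - 7p = -212 + 8p gives p* = 41, q* = 116.
With the rebate, buyers effectively pay pb = ps − 15, where ps is the price sellers receive.
Demand in terms of ps becomes qd = 403 − 7(ps − 15) = 508 - 7ps. Setting this equal to supply: 508 - 7ps = -212 + 8ps, so ps = 48.
Buyers pay pb = 48 − 15 = 33; q' = -212 + 8·48 = 172.
ΔCS = ½(116 + 172)(41 − 33) = 1152; ΔPS = ½(116 + 172)(48 − 41) = 1008.
Government spending = 15 × 172 = 2580.
Net change = 1152 + 1008 − 2580 = -420. The loss equals the DWL triangle ½·15·56.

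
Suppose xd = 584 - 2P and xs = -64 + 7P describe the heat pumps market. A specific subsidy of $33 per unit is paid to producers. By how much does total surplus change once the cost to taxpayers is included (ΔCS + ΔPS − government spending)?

Pre-subsidy: 584 - 2P = -64 + 7P gives P* = 72, x* = 440.
With the subsidy, sellers receive Ps = Pb + 33 for each unit, where Pb is the price buyers pay.
Supply in terms of Pb becomes xs = -64 + 7(Pb + 33) = 167 + 7Pb. Setting this equal to demand: 584 - 2Pb = 167 + 7Pb, so Pb = 139/3.
Sellers receive Ps = 139/3 + 33 = 238/3; x' = 584 − 2·(139/3) = 1474/3.
ΔCS = ½(440 + 1474/3)(72 − 139/3) = 107569/9; ΔPS = ½(440 + 1474/3)(238/3 − 72) = 30734/9.
Government spending = 33 × 1474/3 = 16214.
Net change = 107569/9 + 30734/9 − 16214 = -847. The loss equals the DWL triangle ½·33·154/3.

Net change in total surplus = -$847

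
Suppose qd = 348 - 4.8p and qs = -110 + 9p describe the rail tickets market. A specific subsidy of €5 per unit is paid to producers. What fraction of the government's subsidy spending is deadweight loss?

DWL / government spending = 9/235

Pre-subsidy: 348 - 4.8p = -110 + 9p gives p* = 2290/69, q* = 4340/23.
With the subsidy, sellers receive ps = pb + 5 for each unit, where pb is the price buyers pay.
Supply in terms of pb becomes qs = -110 + 9(pb + 5) = -65 + 9pb. Setting this equal to demand: 348 - 4.8pb = -65 + 9pb, so pb = 2065/69.
Sellers receive ps = 2065/69 + 5 = 2410/69; q' = 348 − 4.8·(2065/69) = 4700/23.
ΔCS = ½(4340/23 + 4700/23)(2290/69 − 2065/69) = 339000/529; ΔPS = ½(4340/23 + 4700/23)(2410/69 − 2290/69) = 180800/529.
Government spending = 5 × 4700/23 = 23500/23.
DWL = ½ × 5 × (4700/23 − 4340/23) = 900/23; fraction = (900/23) / (23500/23) = 9/235.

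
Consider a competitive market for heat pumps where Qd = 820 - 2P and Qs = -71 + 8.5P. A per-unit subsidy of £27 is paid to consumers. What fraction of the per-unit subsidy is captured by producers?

Producer share = 4/21

Pre-subsidy: 820 - 2P = -71 + 8.5P gives P* = 594/7, Q* = 4552/7.
With the rebate, buyers effectively pay Pb = Ps − 27, where Ps is the price sellers receive.
Demand in terms of Ps becomes Qd = 820 − 2(Ps − 27) = 874 - 2Ps. Setting this equal to supply: 874 - 2Ps = -71 + 8.5Ps, so Ps = 90.
Buyers pay Pb = 90 − 27 = 63; Q' = -71 + 8.5·90 = 694.
Buyers' price falls by P* − Pb = 594/7 − 63 = 153/7; sellers' price rises by Ps − P* = 90 − 594/7 = 36/7.
So producers capture (36/7)/27 = 4/21 of each unit of subsidy.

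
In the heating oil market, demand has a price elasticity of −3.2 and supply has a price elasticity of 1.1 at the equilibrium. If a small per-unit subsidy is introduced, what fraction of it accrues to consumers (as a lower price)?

For a small subsidy around the equilibrium, the benefit split depends on the relative slopes, which at a point are proportional to the elasticities.
Buyer share = εs/(εs + |εd|) = 1.1/(1.1 + 3.2) = 11/43; seller share = |εd|/(εs + |εd|) = 32/43.

Consumer share = 11/43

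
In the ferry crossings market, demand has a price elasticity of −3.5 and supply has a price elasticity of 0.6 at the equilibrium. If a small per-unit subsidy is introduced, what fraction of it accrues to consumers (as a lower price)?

For a small subsidy around the equilibrium, the benefit split depends on the relative slopes, which at a point are proportional to the elasticities.
Buyer share = εs/(εs + |εd|) = 0.6/(0.6 + 3.5) = 6/41; seller share = |εd|/(εs + |εd|) = 35/41.

Consumer share = 6/41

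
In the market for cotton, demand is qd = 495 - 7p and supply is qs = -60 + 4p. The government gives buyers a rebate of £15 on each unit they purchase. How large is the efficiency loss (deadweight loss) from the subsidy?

Pre-subsidy: 495 - 7p = -60 + 4p gives p* = 555/11, q* = 1560/11.
With the rebate, buyers effectively pay pb = ps − 15, where ps is the price sellers receive.
Demand in terms of ps becomes qd = 495 − 7(ps − 15) = 600 - 7ps. Setting this equal to supply: 600 - 7ps = -60 + 4ps, so ps = 60.
Buyers pay pb = 60 − 15 = 45; q' = -60 + 4·60 = 180.
The subsidy expands output by 180 − 1560/11 = 420/11 past the efficient level; on those units the gap between marginal cost and willingness to pay runs from 0 up to 15.
DWL = ½ × 15 × 420/11 = 3150/11.

Deadweight loss = 3150/11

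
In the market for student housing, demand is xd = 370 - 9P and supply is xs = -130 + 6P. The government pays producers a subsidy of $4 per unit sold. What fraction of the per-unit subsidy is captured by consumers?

Consumer share = 0.4

Pre-subsidy: 370 - 9P = -130 + 6P gives P* = 100/3, x* = 70.
With the subsidy, sellers receive Ps = Pb + 4 for each unit, where Pb is the price buyers pay.
Supply in terms of Pb becomes xs = -130 + 6(Pb + 4) = -106 + 6Pb. Setting this equal to demand: 370 - 9Pb = -106 + 6Pb, so Pb = 476/15.
Sellers receive Ps = 476/15 + 4 = 536/15; x' = 370 − 9·(476/15) = 84.4.
Buyers' price falls by P* − Pb = 100/3 − 476/15 = 1.6; sellers' price rises by Ps − P* = 536/15 − 100/3 = 2.4.
So consumers capture 1.6/4 = 0.4 of each unit of subsidy.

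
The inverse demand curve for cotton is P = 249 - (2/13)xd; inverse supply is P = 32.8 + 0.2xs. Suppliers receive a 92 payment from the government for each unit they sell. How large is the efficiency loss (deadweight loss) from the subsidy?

Deadweight loss = 11960

Pre-subsidy: 249 - (2/13)x = 32.8 + 0.2x gives x* = 611 and P* = 155.
With the subsidy, sellers receive Ps = Pb + 92 for each unit, where Pb is the price buyers pay.
On the curves, Pb = 249 - (2/13)x and Ps = 32.8 + 0.2x; the wedge Ps − Pb = 92 gives 32.8 + 0.2x − (249 - (2/13)x) = 92, so x' = 871.
Then Pb = 249 − (2/13)·871 = 115 and Ps = 32.8 + 0.2·871 = 207.
The subsidy expands output by 871 − 611 = 260 past the efficient level; on those units the gap between marginal cost and willingness to pay runs from 0 up to 92.
DWL = ½ × 92 × 260 = 11960.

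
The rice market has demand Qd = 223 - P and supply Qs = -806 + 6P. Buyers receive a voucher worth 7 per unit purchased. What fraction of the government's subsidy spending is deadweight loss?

DWL / government spending = 3/82

Pre-subsidy: 223 - P = -806 + 6P gives P* = 147, Q* = 76.
With the rebate, buyers effectively pay Pb = Ps − 7, where Ps is the price sellers receive.
Demand in terms of Ps becomes Qd = 223 − 1(Ps − 7) = 230 - Ps. Setting this equal to supply: 230 - Ps = -806 + 6Ps, so Ps = 148.
Buyers pay Pb = 148 − 7 = 141; Q' = -806 + 6·148 = 82.
ΔCS = ½(76 + 82)(147 − 141) = 474; ΔPS = ½(76 + 82)(148 − 147) = 79.
Government spending = 7 × 82 = 574.
DWL = ½ × 7 × (82 − 76) = 21; fraction = 21 / 574 = 3/82.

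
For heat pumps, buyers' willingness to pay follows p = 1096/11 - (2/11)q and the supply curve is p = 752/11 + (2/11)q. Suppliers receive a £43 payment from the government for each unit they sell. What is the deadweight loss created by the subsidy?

Pre-subsidy: 1096/11 - (2/11)q = 752/11 + (2/11)q gives q* = 86 and p* = 84.
With the subsidy, sellers receive ps = pb + 43 for each unit, where pb is the price buyers pay.
On the curves, pb = 1096/11 - (2/11)q and ps = 752/11 + (2/11)q; the wedge ps − pb = 43 gives 752/11 + (2/11)q − (1096/11 - (2/11)q) = 43, so q' = 204.25.
Then pb = 1096/11 − (2/11)·204.25 = 62.5 and ps = 752/11 + (2/11)·204.25 = 105.5.
The subsidy expands output by 204.25 − 86 = 118.25 past the efficient level; on those units the gap between marginal cost and willingness to pay runs from 0 up to 43.
DWL = ½ × 43 × 118.25 = 2542.375.

Deadweight loss = £2542.375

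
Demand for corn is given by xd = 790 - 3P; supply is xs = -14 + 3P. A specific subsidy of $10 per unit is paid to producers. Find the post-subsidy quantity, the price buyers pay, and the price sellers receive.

x' = 403; buyers pay $129; sellers receive $139

Pre-subsidy: 790 - 3P = -14 + 3P gives P* = 134, x* = 388.
With the subsidy, sellers receive Ps = Pb + 10 for each unit, where Pb is the price buyers pay.
Supply in terms of Pb becomes xs = -14 + 3(Pb + 10) = 16 + 3Pb. Setting this equal to demand: 790 - 3Pb = 16 + 3Pb, so Pb = 129.
Sellers receive Ps = 129 + 10 = 139; x' = 790 − 3·129 = 403.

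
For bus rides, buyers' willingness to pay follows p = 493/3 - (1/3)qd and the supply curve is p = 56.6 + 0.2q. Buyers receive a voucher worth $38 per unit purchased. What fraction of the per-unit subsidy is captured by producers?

Producer share = 0.375

Pre-subsidy: 493/3 - (1/3)q = 56.6 + 0.2q gives q* = 202 and p* = 97.
With the rebate, buyers effectively pay pb = ps − 38, where ps is the price sellers receive.
On the curves, pb = 493/3 - (1/3)q and ps = 56.6 + 0.2q; the wedge ps − pb = 38 gives 56.6 + 0.2q − (493/3 - (1/3)q) = 38, so q' = 273.25.
Then pb = 493/3 − (1/3)·273.25 = 73.25 and ps = 56.6 + 0.2·273.25 = 111.25.
Buyers' price falls by p* − pb = 97 − 73.25 = 23.75; sellers' price rises by ps − p* = 111.25 − 97 = 14.25.
So producers capture 14.25/38 = 0.375 of each unit of subsidy.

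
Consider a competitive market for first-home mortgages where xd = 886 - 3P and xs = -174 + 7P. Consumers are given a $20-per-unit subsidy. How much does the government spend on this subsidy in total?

Government cost = $12200

Pre-subsidy: 886 - 3P = -174 + 7P gives P* = 106, x* = 568.
With the rebate, buyers effectively pay Pb = Ps − 20, where Ps is the price sellers receive.
Demand in terms of Ps becomes xd = 886 − 3(Ps − 20) = 946 - 3Ps. Setting this equal to supply: 946 - 3Ps = -174 + 7Ps, so Ps = 112.
Buyers pay Pb = 112 − 20 = 92; x' = -174 + 7·112 = 610.
Government outlay = subsidy × quantity = 20 × 610 = 12200.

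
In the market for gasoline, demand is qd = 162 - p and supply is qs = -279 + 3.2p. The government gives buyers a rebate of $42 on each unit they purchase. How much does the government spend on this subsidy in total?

Pre-subsidy: 162 - p = -279 + 3.2p gives p* = 105, q* = 57.
With the rebate, buyers effectively pay pb = ps − 42, where ps is the price sellers receive.
Demand in terms of ps becomes qd = 162 − 1(ps − 42) = 204 - ps. Setting this equal to supply: 204 - ps = -279 + 3.2ps, so ps = 115.
Buyers pay pb = 115 − 42 = 73; q' = -279 + 3.2·115 = 89.
Government outlay = subsidy × quantity = 42 × 89 = 3738.

Government cost = $3738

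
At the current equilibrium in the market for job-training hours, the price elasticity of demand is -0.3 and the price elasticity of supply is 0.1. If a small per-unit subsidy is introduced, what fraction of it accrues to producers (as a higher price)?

For a small subsidy around the equilibrium, the benefit split depends on the relative slopes, which at a point are proportional to the elasticities.
Buyer share = εs/(εs + |εd|) = 0.1/(0.1 + 0.3) = 0.25; seller share = |εd|/(εs + |εd|) = 0.75.
So producers capture 0.75 of the subsidy.

Producer share = 0.75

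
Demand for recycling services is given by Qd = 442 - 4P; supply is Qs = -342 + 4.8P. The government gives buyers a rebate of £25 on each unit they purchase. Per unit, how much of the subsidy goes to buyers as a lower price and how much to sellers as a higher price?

Buyers gain 150/11 per unit; sellers gain 125/11 per unit

Pre-subsidy: 442 - 4P = -342 + 4.8P gives P* = 980/11, Q* = 942/11.
With the rebate, buyers effectively pay Pb = Ps − 25, where Ps is the price sellers receive.
Demand in terms of Ps becomes Qd = 442 − 4(Ps − 25) = 542 - 4Ps. Setting this equal to supply: 542 - 4Ps = -342 + 4.8Ps, so Ps = 1105/11.
Buyers pay Pb = 1105/11 − 25 = 830/11; Q' = -342 + 4.8·(1105/11) = 1542/11.
Buyers' price falls by P* − Pb = 980/11 − 830/11 = 150/11; sellers' price rises by Ps − P* = 1105/11 − 980/11 = 125/11.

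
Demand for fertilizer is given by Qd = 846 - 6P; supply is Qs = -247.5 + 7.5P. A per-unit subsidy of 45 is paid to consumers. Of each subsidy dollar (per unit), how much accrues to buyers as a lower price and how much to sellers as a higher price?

Buyers gain 25 per unit; sellers gain 20 per unit

Pre-subsidy: 846 - 6P = -247.5 + 7.5P gives P* = 81, Q* = 360.
With the rebate, buyers effectively pay Pb = Ps − 45, where Ps is the price sellers receive.
Demand in terms of Ps becomes Qd = 846 − 6(Ps − 45) = 1116 - 6Ps. Setting this equal to supply: 1116 - 6Ps = -247.5 + 7.5Ps, so Ps = 101.
Buyers pay Pb = 101 − 45 = 56; Q' = -247.5 + 7.5·101 = 510.
Buyers' price falls by P* − Pb = 81 − 56 = 25; sellers' price rises by Ps − P* = 101 − 81 = 20.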